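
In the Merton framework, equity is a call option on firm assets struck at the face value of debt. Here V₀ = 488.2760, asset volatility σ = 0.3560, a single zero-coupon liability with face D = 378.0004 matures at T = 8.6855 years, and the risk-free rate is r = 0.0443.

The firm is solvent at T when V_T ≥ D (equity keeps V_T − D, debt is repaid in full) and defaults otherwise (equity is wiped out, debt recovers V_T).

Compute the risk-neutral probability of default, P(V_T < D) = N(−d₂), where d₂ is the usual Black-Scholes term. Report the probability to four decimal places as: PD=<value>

d₁ = [ln(V₀/D) + (r + σ²/2)T] / (σ√T)
   = [ln(488.2760/378.0004) + (0.0443 + 0.5·0.3560²)·8.6855] / (0.3560·√8.6855)
   = [0.255986 + 0.935150] / 1.049174 = 1.135309
d₂ = d₁ − σ√T = 1.135309 − 1.049174 = 0.086135
risk-neutral PD = N(−d₂) = N(-0.086135) = 0.465680

PD=0.4657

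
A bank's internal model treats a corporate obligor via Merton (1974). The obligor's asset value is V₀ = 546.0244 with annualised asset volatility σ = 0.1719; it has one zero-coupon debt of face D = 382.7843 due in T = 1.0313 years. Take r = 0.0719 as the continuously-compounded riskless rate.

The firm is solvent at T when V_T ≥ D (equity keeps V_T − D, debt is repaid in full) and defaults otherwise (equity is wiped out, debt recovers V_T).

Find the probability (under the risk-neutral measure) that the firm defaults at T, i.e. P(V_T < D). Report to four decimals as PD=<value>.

d₁ = [ln(V₀/D) + (r + σ²/2)T] / (σ√T)
   = [ln(546.0244/382.7843) + (0.0719 + 0.5·0.1719²)·1.0313] / (0.1719·√1.0313)
   = [0.355192 + 0.089388] / 0.174570 = 2.546721
d₂ = d₁ − σ√T = 2.546721 − 0.174570 = 2.372151
risk-neutral PD = N(−d₂) = N(-2.372151) = 0.008842

PD=0.0088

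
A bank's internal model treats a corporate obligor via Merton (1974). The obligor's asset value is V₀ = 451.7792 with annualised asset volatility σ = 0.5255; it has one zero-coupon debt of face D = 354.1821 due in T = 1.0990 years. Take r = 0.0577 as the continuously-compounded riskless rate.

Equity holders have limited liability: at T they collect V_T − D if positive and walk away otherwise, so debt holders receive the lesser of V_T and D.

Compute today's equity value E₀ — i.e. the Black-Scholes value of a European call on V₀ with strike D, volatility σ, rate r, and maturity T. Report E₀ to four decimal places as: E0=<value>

d₁ = [ln(V₀/D) + (r + σ²/2)T] / (σ√T)
   = [ln(451.7792/354.1821) + (0.0577 + 0.5·0.5255²)·1.0990] / (0.5255·√1.0990)
   = [0.243382 + 0.215157] / 0.550898 = 0.832348
d₂ = d₁ − σ√T = 0.832348 − 0.550898 = 0.281450
N(d₁) = 0.797394,  N(d₂) = 0.610817,  e^(−rT) = 0.938556
E₀ = V₀·N(d₁) − D·e^(−rT)·N(d₂)
   = 451.7792·0.797394 − 354.1821·0.938556·0.610817 = 157.198122

E0=157.1981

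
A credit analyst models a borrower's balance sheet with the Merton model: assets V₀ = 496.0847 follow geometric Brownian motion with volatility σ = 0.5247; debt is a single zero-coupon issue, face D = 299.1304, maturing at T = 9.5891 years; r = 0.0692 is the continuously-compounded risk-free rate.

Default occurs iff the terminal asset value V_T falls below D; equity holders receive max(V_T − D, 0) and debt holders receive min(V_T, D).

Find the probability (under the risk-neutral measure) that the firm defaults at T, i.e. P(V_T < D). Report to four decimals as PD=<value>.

d₁ = [ln(V₀/D) + (r + σ²/2)T] / (σ√T)
   = [ln(496.0847/299.1304) + (0.0692 + 0.5·0.5247²)·9.5891] / (0.5247·√9.5891)
   = [0.505867 + 1.983554] / 1.624800 = 1.532140
d₂ = d₁ − σ√T = 1.532140 − 1.624800 = -0.092661
risk-neutral PD = N(−d₂) = N(0.092661) = 0.536913

PD=0.5369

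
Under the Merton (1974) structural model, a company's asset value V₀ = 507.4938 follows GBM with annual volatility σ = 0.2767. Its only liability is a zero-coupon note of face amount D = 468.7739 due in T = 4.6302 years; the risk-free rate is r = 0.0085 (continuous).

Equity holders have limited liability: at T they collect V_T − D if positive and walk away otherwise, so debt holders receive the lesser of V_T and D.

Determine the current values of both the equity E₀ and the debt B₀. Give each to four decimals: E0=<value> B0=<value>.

E0=142.6986 B0=364.7952

d₁ = [ln(V₀/D) + (r + σ²/2)T] / (σ√T)
   = [ln(507.4938/468.7739) + (0.0085 + 0.5·0.2767²)·4.6302] / (0.2767·√4.6302)
   = [0.079364 + 0.216607] / 0.595400 = 0.497096
d₂ = d₁ − σ√T = 0.497096 − 0.595400 = -0.098304
N(d₁) = 0.690439,  N(d₂) = 0.460846,  e^(−rT) = 0.961408
E₀ = V₀·N(d₁) − D·e^(−rT)·N(d₂)
   = 507.4938·0.690439 − 468.7739·0.961408·0.460846 = 142.698587
B₀ = V₀ − E₀ = 507.4938 − 142.698587 = 364.795213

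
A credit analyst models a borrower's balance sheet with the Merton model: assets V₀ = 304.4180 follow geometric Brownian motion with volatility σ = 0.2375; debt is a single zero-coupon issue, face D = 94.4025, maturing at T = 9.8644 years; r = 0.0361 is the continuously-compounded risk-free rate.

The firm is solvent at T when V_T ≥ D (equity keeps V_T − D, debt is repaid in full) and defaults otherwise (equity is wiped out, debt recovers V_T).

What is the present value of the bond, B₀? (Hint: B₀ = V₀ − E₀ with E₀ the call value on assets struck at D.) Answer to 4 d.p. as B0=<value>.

B0=65.3703

d₁ = [ln(V₀/D) + (r + σ²/2)T] / (σ√T)
   = [ln(304.4180/94.4025) + (0.0361 + 0.5·0.2375²)·9.8644] / (0.2375·√9.8644)
   = [1.170834 + 0.634312] / 0.745932 = 2.419989
d₂ = d₁ − σ√T = 2.419989 − 0.745932 = 1.674057
N(d₁) = 0.992240,  N(d₂) = 0.952940,  e^(−rT) = 0.700399
E₀ = V₀·N(d₁) − D·e^(−rT)·N(d₂)
   = 304.4180·0.992240 − 94.4025·0.700399·0.952940 = 239.047691
B₀ = V₀ − E₀ = 304.4180 − 239.047691 = 65.370309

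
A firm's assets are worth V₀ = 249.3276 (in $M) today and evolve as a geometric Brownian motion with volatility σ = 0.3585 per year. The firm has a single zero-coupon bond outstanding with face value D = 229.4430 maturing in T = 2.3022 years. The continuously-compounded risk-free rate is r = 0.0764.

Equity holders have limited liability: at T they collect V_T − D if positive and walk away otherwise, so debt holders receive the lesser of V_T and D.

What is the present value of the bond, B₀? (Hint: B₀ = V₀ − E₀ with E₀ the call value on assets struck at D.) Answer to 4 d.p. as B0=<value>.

B0=168.4300

d₁ = [ln(V₀/D) + (r + σ²/2)T] / (σ√T)
   = [ln(249.3276/229.4430) + (0.0764 + 0.5·0.3585²)·2.3022] / (0.3585·√2.3022)
   = [0.083113 + 0.323830] / 0.543952 = 0.748123
d₂ = d₁ − σ√T = 0.748123 − 0.543952 = 0.204171
N(d₁) = 0.772807,  N(d₂) = 0.580890,  e^(−rT) = 0.838712
E₀ = V₀·N(d₁) − D·e^(−rT)·N(d₂)
   = 249.3276·0.772807 − 229.4430·0.838712·0.580890 = 80.897641
B₀ = V₀ − E₀ = 249.3276 − 80.897641 = 168.429959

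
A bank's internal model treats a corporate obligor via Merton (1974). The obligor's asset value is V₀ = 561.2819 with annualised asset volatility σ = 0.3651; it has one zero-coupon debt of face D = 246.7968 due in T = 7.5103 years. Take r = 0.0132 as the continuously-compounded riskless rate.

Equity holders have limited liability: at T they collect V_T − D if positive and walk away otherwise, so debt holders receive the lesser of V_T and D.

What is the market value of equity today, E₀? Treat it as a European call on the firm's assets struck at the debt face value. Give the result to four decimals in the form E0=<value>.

E0=369.5283

d₁ = [ln(V₀/D) + (r + σ²/2)T] / (σ√T)
   = [ln(561.2819/246.7968) + (0.0132 + 0.5·0.3651²)·7.5103] / (0.3651·√7.5103)
   = [0.821658 + 0.599690] / 1.000554 = 1.420561
d₂ = d₁ − σ√T = 1.420561 − 1.000554 = 0.420007
N(d₁) = 0.922278,  N(d₂) = 0.662760,  e^(−rT) = 0.905620
E₀ = V₀·N(d₁) − D·e^(−rT)·N(d₂)
   = 561.2819·0.922278 − 246.7968·0.905620·0.662760 = 369.528338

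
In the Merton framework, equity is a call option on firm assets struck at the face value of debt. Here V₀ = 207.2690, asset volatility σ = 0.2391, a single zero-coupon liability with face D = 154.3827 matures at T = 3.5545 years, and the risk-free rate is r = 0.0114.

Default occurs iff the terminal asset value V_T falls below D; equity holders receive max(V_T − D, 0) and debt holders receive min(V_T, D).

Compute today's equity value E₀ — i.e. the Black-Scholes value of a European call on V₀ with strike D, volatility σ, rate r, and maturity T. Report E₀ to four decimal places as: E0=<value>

E0=69.3488

d₁ = [ln(V₀/D) + (r + σ²/2)T] / (σ√T)
   = [ln(207.2690/154.3827) + (0.0114 + 0.5·0.2391²)·3.5545] / (0.2391·√3.5545)
   = [0.294583 + 0.142125] / 0.450784 = 0.968772
d₂ = d₁ − σ√T = 0.968772 − 0.450784 = 0.517988
N(d₁) = 0.833671,  N(d₂) = 0.697767,  e^(−rT) = 0.960289
E₀ = V₀·N(d₁) − D·e^(−rT)·N(d₂)
   = 207.2690·0.833671 − 154.3827·0.960289·0.697767 = 69.348793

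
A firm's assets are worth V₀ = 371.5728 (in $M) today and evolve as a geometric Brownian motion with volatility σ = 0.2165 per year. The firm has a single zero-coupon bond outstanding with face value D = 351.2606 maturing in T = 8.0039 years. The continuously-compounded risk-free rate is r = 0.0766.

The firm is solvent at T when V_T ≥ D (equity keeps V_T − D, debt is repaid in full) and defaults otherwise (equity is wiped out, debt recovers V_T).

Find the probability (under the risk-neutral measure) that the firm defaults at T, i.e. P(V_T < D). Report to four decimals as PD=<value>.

d₁ = [ln(V₀/D) + (r + σ²/2)T] / (σ√T)
   = [ln(371.5728/351.2606) + (0.0766 + 0.5·0.2165²)·8.0039] / (0.2165·√8.0039)
   = [0.056216 + 0.800679] / 0.612504 = 1.399005
d₂ = d₁ − σ√T = 1.399005 − 0.612504 = 0.786501
risk-neutral PD = N(−d₂) = N(-0.786501) = 0.215787

PD=0.2158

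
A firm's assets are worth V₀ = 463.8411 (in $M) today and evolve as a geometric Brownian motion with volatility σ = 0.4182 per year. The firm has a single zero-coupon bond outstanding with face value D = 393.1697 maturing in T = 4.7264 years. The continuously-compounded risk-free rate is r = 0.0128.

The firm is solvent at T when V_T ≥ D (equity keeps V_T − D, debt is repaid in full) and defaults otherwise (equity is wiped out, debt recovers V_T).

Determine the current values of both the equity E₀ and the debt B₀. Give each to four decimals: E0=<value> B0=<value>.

E0=197.2248 B0=266.6163

d₁ = [ln(V₀/D) + (r + σ²/2)T] / (σ√T)
   = [ln(463.8411/393.1697) + (0.0128 + 0.5·0.4182²)·4.7264] / (0.4182·√4.7264)
   = [0.165301 + 0.473801] / 0.909179 = 0.702944
d₂ = d₁ − σ√T = 0.702944 − 0.909179 = -0.206235
N(d₁) = 0.758955,  N(d₂) = 0.418304,  e^(−rT) = 0.941296
E₀ = V₀·N(d₁) − D·e^(−rT)·N(d₂)
   = 463.8411·0.758955 − 393.1697·0.941296·0.418304 = 197.224761
B₀ = V₀ − E₀ = 463.8411 − 197.224761 = 266.616339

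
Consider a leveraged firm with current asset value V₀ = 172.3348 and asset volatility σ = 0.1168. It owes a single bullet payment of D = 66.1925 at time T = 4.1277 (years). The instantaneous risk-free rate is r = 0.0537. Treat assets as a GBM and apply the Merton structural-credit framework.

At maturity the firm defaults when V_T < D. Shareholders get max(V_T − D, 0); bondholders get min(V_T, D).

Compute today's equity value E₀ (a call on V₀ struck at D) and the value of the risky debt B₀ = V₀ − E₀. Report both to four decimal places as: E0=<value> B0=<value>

d₁ = [ln(V₀/D) + (r + σ²/2)T] / (σ√T)
   = [ln(172.3348/66.1925) + (0.0537 + 0.5·0.1168²)·4.1277] / (0.1168·√4.1277)
   = [0.956872 + 0.249813] / 0.237300 = 5.085071
d₂ = d₁ − σ√T = 5.085071 − 0.237300 = 4.847771
N(d₁) = 1.000000,  N(d₂) = 0.999999,  e^(−rT) = 0.801190
E₀ = V₀·N(d₁) − D·e^(−rT)·N(d₂)
   = 172.3348·1.000000 − 66.1925·0.801190·0.999999 = 119.302050
B₀ = V₀ − E₀ = 172.3348 − 119.302050 = 53.032750

E0=119.3021 B0=53.0327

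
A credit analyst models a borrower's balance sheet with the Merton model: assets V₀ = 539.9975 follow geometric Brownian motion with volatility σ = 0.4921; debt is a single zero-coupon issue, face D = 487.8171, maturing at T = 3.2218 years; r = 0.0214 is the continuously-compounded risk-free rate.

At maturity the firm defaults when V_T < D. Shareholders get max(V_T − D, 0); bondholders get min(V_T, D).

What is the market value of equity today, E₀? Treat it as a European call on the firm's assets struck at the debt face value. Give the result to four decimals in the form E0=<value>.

d₁ = [ln(V₀/D) + (r + σ²/2)T] / (σ√T)
   = [ln(539.9975/487.8171) + (0.0214 + 0.5·0.4921²)·3.2218] / (0.4921·√3.2218)
   = [0.101624 + 0.459046] / 0.883289 = 0.634753
d₂ = d₁ − σ√T = 0.634753 − 0.883289 = -0.248536
N(d₁) = 0.737205,  N(d₂) = 0.401860,  e^(−rT) = 0.933377
E₀ = V₀·N(d₁) − D·e^(−rT)·N(d₂)
   = 539.9975·0.737205 − 487.8171·0.933377·0.401860 = 215.115274

E0=215.1153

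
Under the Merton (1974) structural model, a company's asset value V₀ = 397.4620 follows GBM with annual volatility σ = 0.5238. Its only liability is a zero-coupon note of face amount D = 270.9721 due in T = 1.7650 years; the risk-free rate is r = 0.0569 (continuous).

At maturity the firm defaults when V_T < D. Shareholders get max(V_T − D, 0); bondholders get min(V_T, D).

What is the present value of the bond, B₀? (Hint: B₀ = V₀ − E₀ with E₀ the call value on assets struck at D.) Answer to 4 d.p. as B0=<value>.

B0=214.8222

d₁ = [ln(V₀/D) + (r + σ²/2)T] / (σ√T)
   = [ln(397.4620/270.9721) + (0.0569 + 0.5·0.5238²)·1.7650] / (0.5238·√1.7650)
   = [0.383083 + 0.342557] / 0.695886 = 1.042758
d₂ = d₁ − σ√T = 1.042758 − 0.695886 = 0.346873
N(d₁) = 0.851470,  N(d₂) = 0.635656,  e^(−rT) = 0.904450
E₀ = V₀·N(d₁) − D·e^(−rT)·N(d₂)
   = 397.4620·0.851470 − 270.9721·0.904450·0.635656 = 182.639802
B₀ = V₀ − E₀ = 397.4620 − 182.639802 = 214.822198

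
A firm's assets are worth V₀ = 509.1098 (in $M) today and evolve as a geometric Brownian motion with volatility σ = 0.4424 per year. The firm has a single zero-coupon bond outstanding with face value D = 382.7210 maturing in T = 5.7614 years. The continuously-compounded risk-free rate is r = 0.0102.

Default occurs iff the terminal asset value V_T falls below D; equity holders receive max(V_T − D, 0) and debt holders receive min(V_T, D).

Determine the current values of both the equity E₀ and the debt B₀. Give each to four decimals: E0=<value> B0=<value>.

d₁ = [ln(V₀/D) + (r + σ²/2)T] / (σ√T)
   = [ln(509.1098/382.7210) + (0.0102 + 0.5·0.4424²)·5.7614] / (0.4424·√5.7614)
   = [0.285357 + 0.622570] / 1.061889 = 0.855012
d₂ = d₁ − σ√T = 0.855012 − 1.061889 = -0.206877
N(d₁) = 0.803728,  N(d₂) = 0.418053,  e^(−rT) = 0.942927
E₀ = V₀·N(d₁) − D·e^(−rT)·N(d₂)
   = 509.1098·0.803728 − 382.7210·0.942927·0.418053 = 258.319556
B₀ = V₀ − E₀ = 509.1098 − 258.319556 = 250.790244

E0=258.3196 B0=250.7902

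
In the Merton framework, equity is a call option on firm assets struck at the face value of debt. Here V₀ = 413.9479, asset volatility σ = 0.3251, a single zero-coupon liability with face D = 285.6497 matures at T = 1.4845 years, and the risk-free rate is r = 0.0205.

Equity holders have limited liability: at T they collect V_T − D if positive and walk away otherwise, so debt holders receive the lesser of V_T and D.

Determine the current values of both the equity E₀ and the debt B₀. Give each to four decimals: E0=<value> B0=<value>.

E0=147.6196 B0=266.3283

d₁ = [ln(V₀/D) + (r + σ²/2)T] / (σ√T)
   = [ln(413.9479/285.6497) + (0.0205 + 0.5·0.3251²)·1.4845] / (0.3251·√1.4845)
   = [0.370974 + 0.108881] / 0.396102 = 1.211442
d₂ = d₁ − σ√T = 1.211442 − 0.396102 = 0.815340
N(d₁) = 0.887137,  N(d₂) = 0.792561,  e^(−rT) = 0.970026
E₀ = V₀·N(d₁) − D·e^(−rT)·N(d₂)
   = 413.9479·0.887137 − 285.6497·0.970026·0.792561 = 147.619564
B₀ = V₀ − E₀ = 413.9479 − 147.619564 = 266.328336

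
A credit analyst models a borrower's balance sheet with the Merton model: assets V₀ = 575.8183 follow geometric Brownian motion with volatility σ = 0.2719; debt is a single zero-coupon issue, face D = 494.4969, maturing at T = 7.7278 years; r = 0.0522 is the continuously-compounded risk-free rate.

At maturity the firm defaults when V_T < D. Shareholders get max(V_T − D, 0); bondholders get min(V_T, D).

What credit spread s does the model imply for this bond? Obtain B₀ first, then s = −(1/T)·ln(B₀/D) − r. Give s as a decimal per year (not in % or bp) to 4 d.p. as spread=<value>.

d₁ = [ln(V₀/D) + (r + σ²/2)T] / (σ√T)
   = [ln(575.8183/494.4969) + (0.0522 + 0.5·0.2719²)·7.7278] / (0.2719·√7.7278)
   = [0.152251 + 0.689048] / 0.755853 = 1.113046
d₂ = d₁ − σ√T = 1.113046 − 0.755853 = 0.357194
N(d₁) = 0.867156,  N(d₂) = 0.639527,  e^(−rT) = 0.668051
E₀ = V₀·N(d₁) − D·e^(−rT)·N(d₂)
   = 575.8183·0.867156 − 494.4969·0.668051·0.639527 = 288.057161
B₀ = V₀ − E₀ = 575.8183 − 288.057161 = 287.761139
spread = −(1/T)·ln(B₀/D) − r = −(1/7.7278)·ln(287.761139/494.4969) − 0.0522 = 0.01786006

spread=0.0179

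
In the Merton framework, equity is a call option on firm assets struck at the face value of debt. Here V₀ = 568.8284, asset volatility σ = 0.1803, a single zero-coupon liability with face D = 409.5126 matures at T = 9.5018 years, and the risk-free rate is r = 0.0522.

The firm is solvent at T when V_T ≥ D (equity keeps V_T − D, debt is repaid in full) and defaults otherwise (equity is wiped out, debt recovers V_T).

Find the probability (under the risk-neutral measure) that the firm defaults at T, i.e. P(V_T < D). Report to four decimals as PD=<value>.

d₁ = [ln(V₀/D) + (r + σ²/2)T] / (σ√T)
   = [ln(568.8284/409.5126) + (0.0522 + 0.5·0.1803²)·9.5018] / (0.1803·√9.5018)
   = [0.328611 + 0.650437] / 0.555775 = 1.761592
d₂ = d₁ − σ√T = 1.761592 − 0.555775 = 1.205817
risk-neutral PD = N(−d₂) = N(-1.205817) = 0.113944

PD=0.1139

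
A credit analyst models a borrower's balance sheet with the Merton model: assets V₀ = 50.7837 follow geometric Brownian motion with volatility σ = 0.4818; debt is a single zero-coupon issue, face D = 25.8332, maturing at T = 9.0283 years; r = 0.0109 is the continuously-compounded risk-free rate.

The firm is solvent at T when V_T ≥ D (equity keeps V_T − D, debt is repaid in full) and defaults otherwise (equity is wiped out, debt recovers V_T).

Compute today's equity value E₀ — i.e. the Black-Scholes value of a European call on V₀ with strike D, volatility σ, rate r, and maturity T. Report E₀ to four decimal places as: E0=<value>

E0=35.5472

d₁ = [ln(V₀/D) + (r + σ²/2)T] / (σ√T)
   = [ln(50.7837/25.8332) + (0.0109 + 0.5·0.4818²)·9.0283] / (0.4818·√9.0283)
   = [0.675915 + 1.146284] / 1.447671 = 1.258711
d₂ = d₁ − σ√T = 1.258711 − 1.447671 = -0.188960
N(d₁) = 0.895933,  N(d₂) = 0.425062,  e^(−rT) = 0.906279
E₀ = V₀·N(d₁) − D·e^(−rT)·N(d₂)
   = 50.7837·0.895933 − 25.8332·0.906279·0.425062 = 35.547185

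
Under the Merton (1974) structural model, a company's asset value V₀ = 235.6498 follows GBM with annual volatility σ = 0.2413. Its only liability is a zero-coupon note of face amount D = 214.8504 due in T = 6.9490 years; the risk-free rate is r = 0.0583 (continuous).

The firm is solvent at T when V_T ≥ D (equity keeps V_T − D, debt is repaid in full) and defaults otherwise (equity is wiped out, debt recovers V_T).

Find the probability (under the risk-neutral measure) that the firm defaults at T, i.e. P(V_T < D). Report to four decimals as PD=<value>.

d₁ = [ln(V₀/D) + (r + σ²/2)T] / (σ√T)
   = [ln(235.6498/214.8504) + (0.0583 + 0.5·0.2413²)·6.9490] / (0.2413·√6.9490)
   = [0.092405 + 0.607432] / 0.636090 = 1.100217
d₂ = d₁ − σ√T = 1.100217 − 0.636090 = 0.464127
risk-neutral PD = N(−d₂) = N(-0.464127) = 0.321278

PD=0.3213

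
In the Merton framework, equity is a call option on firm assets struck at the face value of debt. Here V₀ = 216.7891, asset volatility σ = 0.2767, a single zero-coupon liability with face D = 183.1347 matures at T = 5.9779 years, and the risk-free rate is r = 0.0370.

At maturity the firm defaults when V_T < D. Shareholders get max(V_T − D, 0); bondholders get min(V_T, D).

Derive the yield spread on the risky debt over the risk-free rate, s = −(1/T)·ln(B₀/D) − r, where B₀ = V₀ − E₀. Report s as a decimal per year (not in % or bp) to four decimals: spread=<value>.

d₁ = [ln(V₀/D) + (r + σ²/2)T] / (σ√T)
   = [ln(216.7891/183.1347) + (0.0370 + 0.5·0.2767²)·5.9779] / (0.2767·√5.9779)
   = [0.168703 + 0.450025] / 0.676524 = 0.914569
d₂ = d₁ − σ√T = 0.914569 − 0.676524 = 0.238044
N(d₁) = 0.819791,  N(d₂) = 0.594077,  e^(−rT) = 0.801571
E₀ = V₀·N(d₁) − D·e^(−rT)·N(d₂)
   = 216.7891·0.819791 − 183.1347·0.801571·0.594077 = 90.514039
B₀ = V₀ − E₀ = 216.7891 − 90.514039 = 126.275061
spread = −(1/T)·ln(B₀/D) − r = −(1/5.9779)·ln(126.275061/183.1347) − 0.0370 = 0.02518896

spread=0.0252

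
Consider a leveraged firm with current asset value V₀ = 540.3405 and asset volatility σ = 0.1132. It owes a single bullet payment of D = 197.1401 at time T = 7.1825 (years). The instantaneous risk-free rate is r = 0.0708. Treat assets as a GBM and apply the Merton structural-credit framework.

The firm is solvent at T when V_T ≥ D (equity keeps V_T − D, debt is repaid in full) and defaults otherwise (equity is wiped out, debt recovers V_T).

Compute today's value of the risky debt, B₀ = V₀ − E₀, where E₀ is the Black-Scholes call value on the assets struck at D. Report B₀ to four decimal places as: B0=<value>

d₁ = [ln(V₀/D) + (r + σ²/2)T] / (σ√T)
   = [ln(540.3405/197.1401) + (0.0708 + 0.5·0.1132²)·7.1825] / (0.1132·√7.1825)
   = [1.008285 + 0.554540] / 0.303378 = 5.151410
d₂ = d₁ − σ√T = 5.151410 − 0.303378 = 4.848032
N(d₁) = 1.000000,  N(d₂) = 0.999999,  e^(−rT) = 0.601384
E₀ = V₀·N(d₁) − D·e^(−rT)·N(d₂)
   = 540.3405·1.000000 − 197.1401·0.601384·0.999999 = 421.783529
B₀ = V₀ − E₀ = 540.3405 − 421.783529 = 118.556971

B0=118.5570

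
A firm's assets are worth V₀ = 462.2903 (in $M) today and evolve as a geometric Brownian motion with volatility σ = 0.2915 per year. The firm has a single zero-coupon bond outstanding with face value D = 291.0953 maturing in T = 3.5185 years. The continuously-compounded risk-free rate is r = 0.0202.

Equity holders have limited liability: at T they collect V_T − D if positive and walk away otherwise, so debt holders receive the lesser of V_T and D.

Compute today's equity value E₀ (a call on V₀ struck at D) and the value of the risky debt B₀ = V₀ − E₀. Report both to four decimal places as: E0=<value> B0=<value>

E0=207.6557 B0=254.6346

d₁ = [ln(V₀/D) + (r + σ²/2)T] / (σ√T)
   = [ln(462.2903/291.0953) + (0.0202 + 0.5·0.2915²)·3.5185] / (0.2915·√3.5185)
   = [0.462542 + 0.220561] / 0.546786 = 1.249307
d₂ = d₁ − σ√T = 1.249307 − 0.546786 = 0.702521
N(d₁) = 0.894224,  N(d₂) = 0.758823,  e^(−rT) = 0.931393
E₀ = V₀·N(d₁) − D·e^(−rT)·N(d₂)
   = 462.2903·0.894224 − 291.0953·0.931393·0.758823 = 207.655655
B₀ = V₀ − E₀ = 462.2903 − 207.655655 = 254.634645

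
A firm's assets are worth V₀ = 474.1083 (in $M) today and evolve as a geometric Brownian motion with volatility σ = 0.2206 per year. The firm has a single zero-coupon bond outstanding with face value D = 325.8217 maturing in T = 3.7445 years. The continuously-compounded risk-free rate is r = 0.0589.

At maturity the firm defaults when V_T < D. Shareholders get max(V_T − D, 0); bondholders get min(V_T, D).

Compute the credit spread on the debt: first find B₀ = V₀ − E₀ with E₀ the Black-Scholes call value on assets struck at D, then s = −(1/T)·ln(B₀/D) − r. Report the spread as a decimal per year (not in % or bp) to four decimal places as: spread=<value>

d₁ = [ln(V₀/D) + (r + σ²/2)T] / (σ√T)
   = [ln(474.1083/325.8217) + (0.0589 + 0.5·0.2206²)·3.7445] / (0.2206·√3.7445)
   = [0.375085 + 0.311663] / 0.426877 = 1.608775
d₂ = d₁ − σ√T = 1.608775 − 0.426877 = 1.181898
N(d₁) = 0.946167,  N(d₂) = 0.881377,  e^(−rT) = 0.802077
E₀ = V₀·N(d₁) − D·e^(−rT)·N(d₂)
   = 474.1083·0.946167 − 325.8217·0.802077·0.881377 = 218.251972
B₀ = V₀ − E₀ = 474.1083 − 218.251972 = 255.856328
spread = −(1/T)·ln(B₀/D) − r = −(1/3.7445)·ln(255.856328/325.8217) − 0.0589 = 0.00565715

spread=0.0057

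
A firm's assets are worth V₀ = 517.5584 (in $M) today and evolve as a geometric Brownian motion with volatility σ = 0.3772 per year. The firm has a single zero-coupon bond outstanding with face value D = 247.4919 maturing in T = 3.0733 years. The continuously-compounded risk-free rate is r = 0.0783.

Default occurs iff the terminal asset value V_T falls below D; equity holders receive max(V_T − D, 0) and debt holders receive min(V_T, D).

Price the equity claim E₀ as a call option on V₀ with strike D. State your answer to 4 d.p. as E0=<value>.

d₁ = [ln(V₀/D) + (r + σ²/2)T] / (σ√T)
   = [ln(517.5584/247.4919) + (0.0783 + 0.5·0.3772²)·3.0733] / (0.3772·√3.0733)
   = [0.737745 + 0.459274] / 0.661263 = 1.810200
d₂ = d₁ − σ√T = 1.810200 − 0.661263 = 1.148937
N(d₁) = 0.964868,  N(d₂) = 0.874709,  e^(−rT) = 0.786125
E₀ = V₀·N(d₁) − D·e^(−rT)·N(d₂)
   = 517.5584·0.964868 − 247.4919·0.786125·0.874709 = 329.192310

E0=329.1923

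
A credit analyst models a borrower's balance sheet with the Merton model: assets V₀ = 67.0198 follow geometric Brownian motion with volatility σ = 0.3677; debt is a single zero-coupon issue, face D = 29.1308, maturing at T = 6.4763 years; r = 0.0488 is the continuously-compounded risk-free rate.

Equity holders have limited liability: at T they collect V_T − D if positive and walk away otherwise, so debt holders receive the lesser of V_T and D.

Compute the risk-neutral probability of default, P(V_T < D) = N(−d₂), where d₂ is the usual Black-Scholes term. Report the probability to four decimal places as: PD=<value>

d₁ = [ln(V₀/D) + (r + σ²/2)T] / (σ√T)
   = [ln(67.0198/29.1308) + (0.0488 + 0.5·0.3677²)·6.4763] / (0.3677·√6.4763)
   = [0.833192 + 0.753852] / 0.935744 = 1.696024
d₂ = d₁ − σ√T = 1.696024 − 0.935744 = 0.760279
risk-neutral PD = N(−d₂) = N(-0.760279) = 0.223544

PD=0.2235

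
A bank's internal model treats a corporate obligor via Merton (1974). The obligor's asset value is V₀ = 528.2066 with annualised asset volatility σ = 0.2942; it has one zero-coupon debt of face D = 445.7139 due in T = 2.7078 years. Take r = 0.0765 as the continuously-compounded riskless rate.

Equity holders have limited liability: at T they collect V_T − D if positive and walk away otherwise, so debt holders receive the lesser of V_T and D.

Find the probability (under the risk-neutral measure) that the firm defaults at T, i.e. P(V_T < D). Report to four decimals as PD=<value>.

PD=0.2958

d₁ = [ln(V₀/D) + (r + σ²/2)T] / (σ√T)
   = [ln(528.2066/445.7139) + (0.0765 + 0.5·0.2942²)·2.7078] / (0.2942·√2.7078)
   = [0.169810 + 0.324332] / 0.484118 = 1.020706
d₂ = d₁ − σ√T = 1.020706 − 0.484118 = 0.536588
risk-neutral PD = N(−d₂) = N(-0.536588) = 0.295776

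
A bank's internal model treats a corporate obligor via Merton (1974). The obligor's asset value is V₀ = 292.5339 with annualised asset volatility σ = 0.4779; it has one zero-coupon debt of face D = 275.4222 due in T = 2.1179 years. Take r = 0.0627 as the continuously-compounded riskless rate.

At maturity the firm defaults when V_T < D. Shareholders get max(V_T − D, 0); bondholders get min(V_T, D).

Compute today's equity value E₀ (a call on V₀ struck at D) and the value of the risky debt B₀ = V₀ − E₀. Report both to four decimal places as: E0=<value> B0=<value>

d₁ = [ln(V₀/D) + (r + σ²/2)T] / (σ√T)
   = [ln(292.5339/275.4222) + (0.0627 + 0.5·0.4779²)·2.1179] / (0.4779·√2.1179)
   = [0.060275 + 0.374644] / 0.695488 = 0.625344
d₂ = d₁ − σ√T = 0.625344 − 0.695488 = -0.070144
N(d₁) = 0.734127,  N(d₂) = 0.472040,  e^(−rT) = 0.875647
E₀ = V₀·N(d₁) − D·e^(−rT)·N(d₂)
   = 292.5339·0.734127 − 275.4222·0.875647·0.472040 = 100.914154
B₀ = V₀ − E₀ = 292.5339 − 100.914154 = 191.619746

E0=100.9142 B0=191.6197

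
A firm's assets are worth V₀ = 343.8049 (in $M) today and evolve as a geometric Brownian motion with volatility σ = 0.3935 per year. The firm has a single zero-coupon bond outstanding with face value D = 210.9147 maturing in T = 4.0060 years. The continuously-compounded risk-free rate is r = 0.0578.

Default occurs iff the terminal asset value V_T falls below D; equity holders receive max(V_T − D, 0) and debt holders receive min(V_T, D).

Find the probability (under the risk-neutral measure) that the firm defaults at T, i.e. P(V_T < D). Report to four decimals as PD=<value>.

d₁ = [ln(V₀/D) + (r + σ²/2)T] / (σ√T)
   = [ln(343.8049/210.9147) + (0.0578 + 0.5·0.3935²)·4.0060] / (0.3935·√4.0060)
   = [0.488621 + 0.541696] / 0.787590 = 1.308189
d₂ = d₁ − σ√T = 1.308189 − 0.787590 = 0.520599
risk-neutral PD = N(−d₂) = N(-0.520599) = 0.301323

PD=0.3013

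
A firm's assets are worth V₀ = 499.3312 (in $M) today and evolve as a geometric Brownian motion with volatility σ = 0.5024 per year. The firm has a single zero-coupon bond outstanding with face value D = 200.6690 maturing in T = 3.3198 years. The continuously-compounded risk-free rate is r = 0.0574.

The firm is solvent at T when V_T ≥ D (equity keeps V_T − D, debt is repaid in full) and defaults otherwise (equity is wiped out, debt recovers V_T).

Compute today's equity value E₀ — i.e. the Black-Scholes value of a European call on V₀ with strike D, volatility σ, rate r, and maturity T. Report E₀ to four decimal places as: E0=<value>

E0=347.1388

d₁ = [ln(V₀/D) + (r + σ²/2)T] / (σ√T)
   = [ln(499.3312/200.6690) + (0.0574 + 0.5·0.5024²)·3.3198] / (0.5024·√3.3198)
   = [0.911613 + 0.609525] / 0.915389 = 1.661739
d₂ = d₁ − σ√T = 1.661739 − 0.915389 = 0.746351
N(d₁) = 0.951717,  N(d₂) = 0.772272,  e^(−rT) = 0.826499
E₀ = V₀·N(d₁) − D·e^(−rT)·N(d₂)
   = 499.3312·0.951717 − 200.6690·0.826499·0.772272 = 347.138778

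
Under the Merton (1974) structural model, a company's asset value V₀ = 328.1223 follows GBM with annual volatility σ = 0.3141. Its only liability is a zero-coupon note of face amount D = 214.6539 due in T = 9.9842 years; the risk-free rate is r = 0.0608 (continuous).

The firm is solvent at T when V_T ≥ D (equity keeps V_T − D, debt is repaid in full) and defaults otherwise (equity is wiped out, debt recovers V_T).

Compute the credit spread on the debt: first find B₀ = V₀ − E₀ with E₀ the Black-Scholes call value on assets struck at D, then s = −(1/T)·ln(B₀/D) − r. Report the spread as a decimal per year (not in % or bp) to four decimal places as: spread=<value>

d₁ = [ln(V₀/D) + (r + σ²/2)T] / (σ√T)
   = [ln(328.1223/214.6539) + (0.0608 + 0.5·0.3141²)·9.9842] / (0.3141·√9.9842)
   = [0.424359 + 1.099554] / 0.992486 = 1.535450
d₂ = d₁ − σ√T = 1.535450 − 0.992486 = 0.542964
N(d₁) = 0.937663,  N(d₂) = 0.706423,  e^(−rT) = 0.544962
E₀ = V₀·N(d₁) − D·e^(−rT)·N(d₂)
   = 328.1223·0.937663 − 214.6539·0.544962·0.706423 = 225.032210
B₀ = V₀ − E₀ = 328.1223 − 225.032210 = 103.090090
spread = −(1/T)·ln(B₀/D) − r = −(1/9.9842)·ln(103.090090/214.6539) − 0.0608 = 0.01265843

spread=0.0127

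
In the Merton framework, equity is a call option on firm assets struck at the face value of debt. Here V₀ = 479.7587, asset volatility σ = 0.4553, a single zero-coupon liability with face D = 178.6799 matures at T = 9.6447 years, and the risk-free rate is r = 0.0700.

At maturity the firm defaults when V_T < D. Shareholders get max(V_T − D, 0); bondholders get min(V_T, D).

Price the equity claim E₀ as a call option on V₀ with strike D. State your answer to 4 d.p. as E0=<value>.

E0=403.5390

d₁ = [ln(V₀/D) + (r + σ²/2)T] / (σ√T)
   = [ln(479.7587/178.6799) + (0.0700 + 0.5·0.4553²)·9.6447] / (0.4553·√9.6447)
   = [0.987687 + 1.674793] / 1.413976 = 1.882974
d₂ = d₁ − σ√T = 1.882974 − 1.413976 = 0.468998
N(d₁) = 0.970148,  N(d₂) = 0.680465,  e^(−rT) = 0.509091
E₀ = V₀·N(d₁) − D·e^(−rT)·N(d₂)
   = 479.7587·0.970148 − 178.6799·0.509091·0.680465 = 403.539004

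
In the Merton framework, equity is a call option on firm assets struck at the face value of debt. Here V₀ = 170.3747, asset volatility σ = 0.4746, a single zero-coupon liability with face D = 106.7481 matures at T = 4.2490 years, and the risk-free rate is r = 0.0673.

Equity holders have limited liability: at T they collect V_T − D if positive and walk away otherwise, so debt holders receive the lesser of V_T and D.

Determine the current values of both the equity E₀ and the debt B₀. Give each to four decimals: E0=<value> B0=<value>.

E0=103.6891 B0=66.6856

d₁ = [ln(V₀/D) + (r + σ²/2)T] / (σ√T)
   = [ln(170.3747/106.7481) + (0.0673 + 0.5·0.4746²)·4.2490] / (0.4746·√4.2490)
   = [0.467528 + 0.764491] / 0.978298 = 1.259350
d₂ = d₁ − σ√T = 1.259350 − 0.978298 = 0.281052
N(d₁) = 0.896048,  N(d₂) = 0.610665,  e^(−rT) = 0.751294
E₀ = V₀·N(d₁) − D·e^(−rT)·N(d₂)
   = 170.3747·0.896048 − 106.7481·0.751294·0.610665 = 103.689056
B₀ = V₀ − E₀ = 170.3747 − 103.689056 = 66.685644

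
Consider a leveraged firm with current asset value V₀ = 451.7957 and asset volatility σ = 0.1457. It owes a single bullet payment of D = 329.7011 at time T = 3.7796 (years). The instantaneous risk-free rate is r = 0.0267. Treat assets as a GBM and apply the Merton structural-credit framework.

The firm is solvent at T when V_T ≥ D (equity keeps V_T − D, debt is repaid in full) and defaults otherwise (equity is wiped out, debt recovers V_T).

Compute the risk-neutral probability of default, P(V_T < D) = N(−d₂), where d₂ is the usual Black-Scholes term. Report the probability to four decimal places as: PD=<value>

PD=0.0923

d₁ = [ln(V₀/D) + (r + σ²/2)T] / (σ√T)
   = [ln(451.7957/329.7011) + (0.0267 + 0.5·0.1457²)·3.7796] / (0.1457·√3.7796)
   = [0.315044 + 0.141033] / 0.283258 = 1.610109
d₂ = d₁ − σ√T = 1.610109 − 0.283258 = 1.326851
risk-neutral PD = N(−d₂) = N(-1.326851) = 0.092279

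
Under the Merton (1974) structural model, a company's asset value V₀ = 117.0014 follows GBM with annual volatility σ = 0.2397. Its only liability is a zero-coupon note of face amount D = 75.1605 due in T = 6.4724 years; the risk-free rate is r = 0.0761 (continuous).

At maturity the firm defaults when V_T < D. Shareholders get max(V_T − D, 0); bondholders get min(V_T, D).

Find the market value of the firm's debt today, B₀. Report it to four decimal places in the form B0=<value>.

d₁ = [ln(V₀/D) + (r + σ²/2)T] / (σ√T)
   = [ln(117.0014/75.1605) + (0.0761 + 0.5·0.2397²)·6.4724] / (0.2397·√6.4724)
   = [0.442560 + 0.678489] / 0.609819 = 1.838332
d₂ = d₁ − σ√T = 1.838332 − 0.609819 = 1.228513
N(d₁) = 0.966993,  N(d₂) = 0.890373,  e^(−rT) = 0.611066
E₀ = V₀·N(d₁) − D·e^(−rT)·N(d₂)
   = 117.0014·0.966993 − 75.1605·0.611066·0.890373 = 72.246470
B₀ = V₀ − E₀ = 117.0014 − 72.246470 = 44.754930

B0=44.7549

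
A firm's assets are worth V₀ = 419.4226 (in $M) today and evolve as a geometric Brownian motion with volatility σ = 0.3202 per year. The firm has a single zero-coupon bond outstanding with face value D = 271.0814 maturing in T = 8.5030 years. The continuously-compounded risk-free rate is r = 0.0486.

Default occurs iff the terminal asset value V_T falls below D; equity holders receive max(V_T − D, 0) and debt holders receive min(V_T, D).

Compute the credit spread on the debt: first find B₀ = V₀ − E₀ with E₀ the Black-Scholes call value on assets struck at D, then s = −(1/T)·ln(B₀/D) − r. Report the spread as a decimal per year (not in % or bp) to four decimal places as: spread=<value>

spread=0.0166

d₁ = [ln(V₀/D) + (r + σ²/2)T] / (σ√T)
   = [ln(419.4226/271.0814) + (0.0486 + 0.5·0.3202²)·8.5030] / (0.3202·√8.5030)
   = [0.436460 + 0.849144] / 0.933700 = 1.376891
d₂ = d₁ − σ√T = 1.376891 − 0.933700 = 0.443191
N(d₁) = 0.915727,  N(d₂) = 0.671186,  e^(−rT) = 0.661500
E₀ = V₀·N(d₁) − D·e^(−rT)·N(d₂)
   = 419.4226·0.915727 − 271.0814·0.661500·0.671186 = 263.719336
B₀ = V₀ − E₀ = 419.4226 − 263.719336 = 155.703264
spread = −(1/T)·ln(B₀/D) − r = −(1/8.5030)·ln(155.703264/271.0814) − 0.0486 = 0.01660841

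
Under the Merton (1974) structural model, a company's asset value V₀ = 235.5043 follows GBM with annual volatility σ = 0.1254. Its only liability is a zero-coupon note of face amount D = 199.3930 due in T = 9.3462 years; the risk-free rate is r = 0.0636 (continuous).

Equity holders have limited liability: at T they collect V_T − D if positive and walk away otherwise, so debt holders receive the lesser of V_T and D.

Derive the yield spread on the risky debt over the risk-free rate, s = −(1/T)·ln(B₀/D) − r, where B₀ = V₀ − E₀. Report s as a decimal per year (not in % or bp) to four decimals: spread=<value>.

spread=0.0005

d₁ = [ln(V₀/D) + (r + σ²/2)T] / (σ√T)
   = [ln(235.5043/199.3930) + (0.0636 + 0.5·0.1254²)·9.3462] / (0.1254·√9.3462)
   = [0.166451 + 0.667904] / 0.383367 = 2.176385
d₂ = d₁ − σ√T = 2.176385 − 0.383367 = 1.793018
N(d₁) = 0.985237,  N(d₂) = 0.963515,  e^(−rT) = 0.551883
E₀ = V₀·N(d₁) − D·e^(−rT)·N(d₂)
   = 235.5043·0.985237 − 199.3930·0.551883·0.963515 = 126.000665
B₀ = V₀ − E₀ = 235.5043 − 126.000665 = 109.503635
spread = −(1/T)·ln(B₀/D) − r = −(1/9.3462)·ln(109.503635/199.3930) − 0.0636 = 0.00052446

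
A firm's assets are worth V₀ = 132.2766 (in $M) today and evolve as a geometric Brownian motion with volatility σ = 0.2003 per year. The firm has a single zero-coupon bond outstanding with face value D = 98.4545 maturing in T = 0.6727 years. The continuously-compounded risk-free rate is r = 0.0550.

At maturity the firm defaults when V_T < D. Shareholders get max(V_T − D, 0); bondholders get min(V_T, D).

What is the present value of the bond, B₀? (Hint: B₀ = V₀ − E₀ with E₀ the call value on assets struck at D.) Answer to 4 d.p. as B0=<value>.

d₁ = [ln(V₀/D) + (r + σ²/2)T] / (σ√T)
   = [ln(132.2766/98.4545) + (0.0550 + 0.5·0.2003²)·0.6727] / (0.2003·√0.6727)
   = [0.295301 + 0.050493] / 0.164283 = 2.104870
d₂ = d₁ − σ√T = 2.104870 − 0.164283 = 1.940587
N(d₁) = 0.982349,  N(d₂) = 0.973846,  e^(−rT) = 0.963678
E₀ = V₀·N(d₁) − D·e^(−rT)·N(d₂)
   = 132.2766·0.982349 − 98.4545·0.963678·0.973846 = 37.544816
B₀ = V₀ − E₀ = 132.2766 − 37.544816 = 94.731784

B0=94.7318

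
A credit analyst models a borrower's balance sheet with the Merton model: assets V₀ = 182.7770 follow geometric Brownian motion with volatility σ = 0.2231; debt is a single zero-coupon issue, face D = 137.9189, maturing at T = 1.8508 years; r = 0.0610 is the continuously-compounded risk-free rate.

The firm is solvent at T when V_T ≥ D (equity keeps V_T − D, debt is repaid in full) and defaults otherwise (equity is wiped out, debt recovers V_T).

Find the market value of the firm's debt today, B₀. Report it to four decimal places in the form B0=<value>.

d₁ = [ln(V₀/D) + (r + σ²/2)T] / (σ√T)
   = [ln(182.7770/137.9189) + (0.0610 + 0.5·0.2231²)·1.8508] / (0.2231·√1.8508)
   = [0.281601 + 0.158959] / 0.303514 = 1.451530
d₂ = d₁ − σ√T = 1.451530 − 0.303514 = 1.148016
N(d₁) = 0.926684,  N(d₂) = 0.874519,  e^(−rT) = 0.893241
E₀ = V₀·N(d₁) − D·e^(−rT)·N(d₂)
   = 182.7770·0.926684 − 137.9189·0.893241·0.874519 = 61.640285
B₀ = V₀ − E₀ = 182.7770 − 61.640285 = 121.136715

B0=121.1367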